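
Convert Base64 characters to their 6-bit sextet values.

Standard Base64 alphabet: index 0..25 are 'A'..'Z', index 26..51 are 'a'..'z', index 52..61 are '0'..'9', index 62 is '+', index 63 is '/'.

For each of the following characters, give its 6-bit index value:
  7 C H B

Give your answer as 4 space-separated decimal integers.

Answer: 59 2 7 1

Derivation:
'7': 0..9 range, 52 + ord('7') − ord('0') = 59
'C': A..Z range, ord('C') − ord('A') = 2
'H': A..Z range, ord('H') − ord('A') = 7
'B': A..Z range, ord('B') − ord('A') = 1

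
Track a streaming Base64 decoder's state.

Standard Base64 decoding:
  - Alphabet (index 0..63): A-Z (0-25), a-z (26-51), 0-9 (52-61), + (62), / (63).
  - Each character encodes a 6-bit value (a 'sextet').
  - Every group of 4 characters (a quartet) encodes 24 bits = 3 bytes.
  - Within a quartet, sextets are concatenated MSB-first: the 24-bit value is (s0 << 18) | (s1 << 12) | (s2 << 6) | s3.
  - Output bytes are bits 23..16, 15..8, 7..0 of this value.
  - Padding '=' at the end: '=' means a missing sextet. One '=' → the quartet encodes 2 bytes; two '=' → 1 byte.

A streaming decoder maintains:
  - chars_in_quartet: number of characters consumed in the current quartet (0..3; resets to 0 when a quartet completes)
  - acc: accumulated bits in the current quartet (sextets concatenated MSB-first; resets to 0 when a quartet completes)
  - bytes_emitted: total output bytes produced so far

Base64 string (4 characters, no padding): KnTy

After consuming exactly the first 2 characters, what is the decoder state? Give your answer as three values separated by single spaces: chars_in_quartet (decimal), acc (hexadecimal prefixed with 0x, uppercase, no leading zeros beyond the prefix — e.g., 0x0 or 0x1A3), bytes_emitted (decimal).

After char 0 ('K'=10): chars_in_quartet=1 acc=0xA bytes_emitted=0
After char 1 ('n'=39): chars_in_quartet=2 acc=0x2A7 bytes_emitted=0

Answer: 2 0x2A7 0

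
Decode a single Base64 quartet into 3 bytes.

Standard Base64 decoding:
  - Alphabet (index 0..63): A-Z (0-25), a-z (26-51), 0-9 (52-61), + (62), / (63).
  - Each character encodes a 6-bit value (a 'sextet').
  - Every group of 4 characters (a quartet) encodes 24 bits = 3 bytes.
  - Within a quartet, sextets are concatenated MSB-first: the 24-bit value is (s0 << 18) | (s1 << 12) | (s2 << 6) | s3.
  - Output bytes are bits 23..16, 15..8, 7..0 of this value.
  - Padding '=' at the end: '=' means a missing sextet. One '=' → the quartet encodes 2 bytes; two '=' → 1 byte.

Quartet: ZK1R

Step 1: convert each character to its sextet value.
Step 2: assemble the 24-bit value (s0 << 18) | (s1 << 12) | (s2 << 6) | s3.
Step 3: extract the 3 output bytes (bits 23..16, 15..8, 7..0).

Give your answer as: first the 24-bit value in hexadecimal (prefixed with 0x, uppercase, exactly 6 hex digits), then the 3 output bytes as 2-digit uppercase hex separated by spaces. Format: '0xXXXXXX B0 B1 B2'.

Answer: 0x64AD51 64 AD 51

Derivation:
Sextets: Z=25, K=10, 1=53, R=17
24-bit: (25<<18) | (10<<12) | (53<<6) | 17
      = 0x640000 | 0x00A000 | 0x000D40 | 0x000011
      = 0x64AD51
Bytes: (v>>16)&0xFF=64, (v>>8)&0xFF=AD, v&0xFF=51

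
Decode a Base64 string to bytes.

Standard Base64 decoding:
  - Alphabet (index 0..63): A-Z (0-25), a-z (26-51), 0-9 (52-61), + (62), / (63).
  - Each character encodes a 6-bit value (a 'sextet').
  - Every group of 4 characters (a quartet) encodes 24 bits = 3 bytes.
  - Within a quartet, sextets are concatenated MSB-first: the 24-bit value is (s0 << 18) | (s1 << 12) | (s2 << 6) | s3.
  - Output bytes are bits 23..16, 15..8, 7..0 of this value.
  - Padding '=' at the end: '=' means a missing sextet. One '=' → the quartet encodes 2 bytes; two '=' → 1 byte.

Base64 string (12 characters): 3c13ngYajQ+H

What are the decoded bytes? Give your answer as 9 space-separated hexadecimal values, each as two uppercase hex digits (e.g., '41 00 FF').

Answer: DD CD 77 9E 06 1A 8D 0F 87

Derivation:
After char 0 ('3'=55): chars_in_quartet=1 acc=0x37 bytes_emitted=0
After char 1 ('c'=28): chars_in_quartet=2 acc=0xDDC bytes_emitted=0
After char 2 ('1'=53): chars_in_quartet=3 acc=0x37735 bytes_emitted=0
After char 3 ('3'=55): chars_in_quartet=4 acc=0xDDCD77 -> emit DD CD 77, reset; bytes_emitted=3
After char 4 ('n'=39): chars_in_quartet=1 acc=0x27 bytes_emitted=3
After char 5 ('g'=32): chars_in_quartet=2 acc=0x9E0 bytes_emitted=3
After char 6 ('Y'=24): chars_in_quartet=3 acc=0x27818 bytes_emitted=3
After char 7 ('a'=26): chars_in_quartet=4 acc=0x9E061A -> emit 9E 06 1A, reset; bytes_emitted=6
After char 8 ('j'=35): chars_in_quartet=1 acc=0x23 bytes_emitted=6
After char 9 ('Q'=16): chars_in_quartet=2 acc=0x8D0 bytes_emitted=6
After char 10 ('+'=62): chars_in_quartet=3 acc=0x2343E bytes_emitted=6
After char 11 ('H'=7): chars_in_quartet=4 acc=0x8D0F87 -> emit 8D 0F 87, reset; bytes_emitted=9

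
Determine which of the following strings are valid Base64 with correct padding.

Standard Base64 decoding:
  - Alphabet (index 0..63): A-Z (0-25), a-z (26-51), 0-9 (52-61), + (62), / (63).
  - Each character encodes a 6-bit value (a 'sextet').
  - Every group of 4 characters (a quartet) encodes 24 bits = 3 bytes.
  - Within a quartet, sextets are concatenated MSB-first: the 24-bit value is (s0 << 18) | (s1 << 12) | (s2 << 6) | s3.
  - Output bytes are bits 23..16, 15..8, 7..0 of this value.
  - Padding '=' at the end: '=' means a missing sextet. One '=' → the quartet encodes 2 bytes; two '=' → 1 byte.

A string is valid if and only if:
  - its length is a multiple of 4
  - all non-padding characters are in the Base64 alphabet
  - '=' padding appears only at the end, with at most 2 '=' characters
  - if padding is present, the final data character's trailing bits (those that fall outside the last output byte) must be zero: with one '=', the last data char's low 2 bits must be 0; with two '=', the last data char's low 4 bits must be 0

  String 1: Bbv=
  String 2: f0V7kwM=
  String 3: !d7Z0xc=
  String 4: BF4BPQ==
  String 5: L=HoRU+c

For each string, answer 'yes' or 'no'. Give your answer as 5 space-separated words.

Answer: no yes no yes no

Derivation:
String 1: 'Bbv=' → invalid (bad trailing bits)
String 2: 'f0V7kwM=' → valid
String 3: '!d7Z0xc=' → invalid (bad char(s): ['!'])
String 4: 'BF4BPQ==' → valid
String 5: 'L=HoRU+c' → invalid (bad char(s): ['=']; '=' in middle)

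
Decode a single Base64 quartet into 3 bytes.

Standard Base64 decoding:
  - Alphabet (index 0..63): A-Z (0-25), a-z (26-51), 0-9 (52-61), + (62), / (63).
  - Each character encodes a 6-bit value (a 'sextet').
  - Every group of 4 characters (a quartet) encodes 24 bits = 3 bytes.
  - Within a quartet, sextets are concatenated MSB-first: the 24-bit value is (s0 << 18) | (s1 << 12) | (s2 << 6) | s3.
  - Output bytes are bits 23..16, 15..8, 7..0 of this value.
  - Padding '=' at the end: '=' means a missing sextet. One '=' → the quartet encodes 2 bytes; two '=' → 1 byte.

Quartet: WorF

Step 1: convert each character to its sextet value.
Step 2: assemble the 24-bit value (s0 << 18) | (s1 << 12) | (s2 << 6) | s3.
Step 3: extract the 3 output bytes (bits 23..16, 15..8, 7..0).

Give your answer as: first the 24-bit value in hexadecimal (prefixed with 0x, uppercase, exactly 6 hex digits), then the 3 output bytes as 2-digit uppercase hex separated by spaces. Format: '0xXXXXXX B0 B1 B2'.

Sextets: W=22, o=40, r=43, F=5
24-bit: (22<<18) | (40<<12) | (43<<6) | 5
      = 0x580000 | 0x028000 | 0x000AC0 | 0x000005
      = 0x5A8AC5
Bytes: (v>>16)&0xFF=5A, (v>>8)&0xFF=8A, v&0xFF=C5

Answer: 0x5A8AC5 5A 8A C5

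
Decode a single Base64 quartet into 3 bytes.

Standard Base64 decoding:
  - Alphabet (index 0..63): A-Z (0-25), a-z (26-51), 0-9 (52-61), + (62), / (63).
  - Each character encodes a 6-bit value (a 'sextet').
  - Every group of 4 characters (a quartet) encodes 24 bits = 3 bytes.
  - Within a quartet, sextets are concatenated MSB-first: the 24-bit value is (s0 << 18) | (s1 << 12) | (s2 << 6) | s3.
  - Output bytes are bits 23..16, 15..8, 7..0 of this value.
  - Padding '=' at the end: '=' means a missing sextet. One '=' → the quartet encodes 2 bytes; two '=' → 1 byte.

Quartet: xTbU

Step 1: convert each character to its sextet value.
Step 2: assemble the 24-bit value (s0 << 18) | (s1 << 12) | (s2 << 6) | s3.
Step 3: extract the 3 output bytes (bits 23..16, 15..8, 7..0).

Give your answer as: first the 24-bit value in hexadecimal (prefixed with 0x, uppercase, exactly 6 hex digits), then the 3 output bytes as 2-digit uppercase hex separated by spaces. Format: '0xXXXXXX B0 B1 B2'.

Sextets: x=49, T=19, b=27, U=20
24-bit: (49<<18) | (19<<12) | (27<<6) | 20
      = 0xC40000 | 0x013000 | 0x0006C0 | 0x000014
      = 0xC536D4
Bytes: (v>>16)&0xFF=C5, (v>>8)&0xFF=36, v&0xFF=D4

Answer: 0xC536D4 C5 36 D4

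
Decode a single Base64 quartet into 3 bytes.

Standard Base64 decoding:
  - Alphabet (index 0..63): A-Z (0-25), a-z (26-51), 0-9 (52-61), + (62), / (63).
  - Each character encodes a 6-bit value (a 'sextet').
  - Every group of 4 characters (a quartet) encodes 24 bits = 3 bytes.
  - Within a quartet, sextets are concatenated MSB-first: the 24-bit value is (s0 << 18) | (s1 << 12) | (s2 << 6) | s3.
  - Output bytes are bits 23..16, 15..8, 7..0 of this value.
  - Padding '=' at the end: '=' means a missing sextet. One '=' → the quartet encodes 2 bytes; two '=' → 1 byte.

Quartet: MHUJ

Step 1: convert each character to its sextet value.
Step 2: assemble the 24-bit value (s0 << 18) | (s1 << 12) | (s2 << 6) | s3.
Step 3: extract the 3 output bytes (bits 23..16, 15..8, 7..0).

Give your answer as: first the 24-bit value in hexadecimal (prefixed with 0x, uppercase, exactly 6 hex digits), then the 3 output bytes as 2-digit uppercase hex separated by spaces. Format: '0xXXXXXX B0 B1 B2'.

Sextets: M=12, H=7, U=20, J=9
24-bit: (12<<18) | (7<<12) | (20<<6) | 9
      = 0x300000 | 0x007000 | 0x000500 | 0x000009
      = 0x307509
Bytes: (v>>16)&0xFF=30, (v>>8)&0xFF=75, v&0xFF=09

Answer: 0x307509 30 75 09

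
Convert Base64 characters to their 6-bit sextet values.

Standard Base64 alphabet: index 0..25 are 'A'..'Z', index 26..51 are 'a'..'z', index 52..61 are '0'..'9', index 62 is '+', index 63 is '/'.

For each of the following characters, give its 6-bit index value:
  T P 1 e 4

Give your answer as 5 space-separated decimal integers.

Answer: 19 15 53 30 56

Derivation:
'T': A..Z range, ord('T') − ord('A') = 19
'P': A..Z range, ord('P') − ord('A') = 15
'1': 0..9 range, 52 + ord('1') − ord('0') = 53
'e': a..z range, 26 + ord('e') − ord('a') = 30
'4': 0..9 range, 52 + ord('4') − ord('0') = 56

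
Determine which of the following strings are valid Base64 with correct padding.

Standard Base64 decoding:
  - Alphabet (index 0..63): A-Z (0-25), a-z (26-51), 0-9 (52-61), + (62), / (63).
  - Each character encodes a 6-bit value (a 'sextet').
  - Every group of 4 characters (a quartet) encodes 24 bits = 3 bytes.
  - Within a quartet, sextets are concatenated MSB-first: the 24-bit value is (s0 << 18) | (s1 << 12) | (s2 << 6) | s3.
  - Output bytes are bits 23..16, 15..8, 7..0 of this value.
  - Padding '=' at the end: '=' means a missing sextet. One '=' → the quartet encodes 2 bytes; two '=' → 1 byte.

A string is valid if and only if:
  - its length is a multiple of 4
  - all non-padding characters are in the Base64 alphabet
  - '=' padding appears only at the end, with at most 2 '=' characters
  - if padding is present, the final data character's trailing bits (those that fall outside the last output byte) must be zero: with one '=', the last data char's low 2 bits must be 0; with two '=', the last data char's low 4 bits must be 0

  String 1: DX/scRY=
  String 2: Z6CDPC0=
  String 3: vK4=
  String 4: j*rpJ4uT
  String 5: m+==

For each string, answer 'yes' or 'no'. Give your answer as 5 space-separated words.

Answer: yes yes yes no no

Derivation:
String 1: 'DX/scRY=' → valid
String 2: 'Z6CDPC0=' → valid
String 3: 'vK4=' → valid
String 4: 'j*rpJ4uT' → invalid (bad char(s): ['*'])
String 5: 'm+==' → invalid (bad trailing bits)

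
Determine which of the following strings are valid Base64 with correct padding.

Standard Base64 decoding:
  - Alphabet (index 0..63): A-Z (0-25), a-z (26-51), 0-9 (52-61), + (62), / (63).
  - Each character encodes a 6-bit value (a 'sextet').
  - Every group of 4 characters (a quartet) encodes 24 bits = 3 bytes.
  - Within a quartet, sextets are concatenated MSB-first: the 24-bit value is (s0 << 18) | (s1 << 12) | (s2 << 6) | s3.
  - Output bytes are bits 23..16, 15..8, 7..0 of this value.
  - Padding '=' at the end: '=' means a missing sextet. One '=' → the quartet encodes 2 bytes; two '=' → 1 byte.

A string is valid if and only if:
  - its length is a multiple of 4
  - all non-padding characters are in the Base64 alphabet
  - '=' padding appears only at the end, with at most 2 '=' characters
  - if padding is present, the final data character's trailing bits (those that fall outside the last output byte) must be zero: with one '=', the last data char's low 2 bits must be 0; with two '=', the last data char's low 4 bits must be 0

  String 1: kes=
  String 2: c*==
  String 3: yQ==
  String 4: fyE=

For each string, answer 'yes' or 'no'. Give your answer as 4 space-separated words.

String 1: 'kes=' → valid
String 2: 'c*==' → invalid (bad char(s): ['*'])
String 3: 'yQ==' → valid
String 4: 'fyE=' → valid

Answer: yes no yes yes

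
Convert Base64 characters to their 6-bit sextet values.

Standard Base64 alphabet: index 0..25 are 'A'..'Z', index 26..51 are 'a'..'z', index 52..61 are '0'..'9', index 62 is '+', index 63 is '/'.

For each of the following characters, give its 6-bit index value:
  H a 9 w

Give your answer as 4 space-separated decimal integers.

Answer: 7 26 61 48

Derivation:
'H': A..Z range, ord('H') − ord('A') = 7
'a': a..z range, 26 + ord('a') − ord('a') = 26
'9': 0..9 range, 52 + ord('9') − ord('0') = 61
'w': a..z range, 26 + ord('w') − ord('a') = 48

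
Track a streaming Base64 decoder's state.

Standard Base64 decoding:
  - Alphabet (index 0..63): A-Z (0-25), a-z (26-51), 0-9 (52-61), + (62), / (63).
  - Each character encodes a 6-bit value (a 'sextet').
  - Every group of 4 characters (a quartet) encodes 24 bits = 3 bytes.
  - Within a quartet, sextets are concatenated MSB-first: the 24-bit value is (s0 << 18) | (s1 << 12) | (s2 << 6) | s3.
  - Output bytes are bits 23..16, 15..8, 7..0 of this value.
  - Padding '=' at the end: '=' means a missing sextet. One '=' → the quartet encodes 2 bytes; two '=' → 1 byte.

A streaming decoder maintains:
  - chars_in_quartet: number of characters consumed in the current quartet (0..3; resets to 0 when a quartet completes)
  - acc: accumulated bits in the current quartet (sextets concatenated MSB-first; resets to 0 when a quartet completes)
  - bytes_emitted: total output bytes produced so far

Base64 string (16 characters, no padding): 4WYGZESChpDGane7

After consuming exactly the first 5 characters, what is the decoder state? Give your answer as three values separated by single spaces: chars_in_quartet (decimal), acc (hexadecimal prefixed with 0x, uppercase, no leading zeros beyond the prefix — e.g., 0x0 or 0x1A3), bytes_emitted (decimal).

After char 0 ('4'=56): chars_in_quartet=1 acc=0x38 bytes_emitted=0
After char 1 ('W'=22): chars_in_quartet=2 acc=0xE16 bytes_emitted=0
After char 2 ('Y'=24): chars_in_quartet=3 acc=0x38598 bytes_emitted=0
After char 3 ('G'=6): chars_in_quartet=4 acc=0xE16606 -> emit E1 66 06, reset; bytes_emitted=3
After char 4 ('Z'=25): chars_in_quartet=1 acc=0x19 bytes_emitted=3

Answer: 1 0x19 3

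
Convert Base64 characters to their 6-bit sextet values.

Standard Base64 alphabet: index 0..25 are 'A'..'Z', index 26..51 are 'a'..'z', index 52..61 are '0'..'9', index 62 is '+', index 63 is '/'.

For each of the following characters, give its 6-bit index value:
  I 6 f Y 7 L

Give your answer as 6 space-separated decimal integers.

'I': A..Z range, ord('I') − ord('A') = 8
'6': 0..9 range, 52 + ord('6') − ord('0') = 58
'f': a..z range, 26 + ord('f') − ord('a') = 31
'Y': A..Z range, ord('Y') − ord('A') = 24
'7': 0..9 range, 52 + ord('7') − ord('0') = 59
'L': A..Z range, ord('L') − ord('A') = 11

Answer: 8 58 31 24 59 11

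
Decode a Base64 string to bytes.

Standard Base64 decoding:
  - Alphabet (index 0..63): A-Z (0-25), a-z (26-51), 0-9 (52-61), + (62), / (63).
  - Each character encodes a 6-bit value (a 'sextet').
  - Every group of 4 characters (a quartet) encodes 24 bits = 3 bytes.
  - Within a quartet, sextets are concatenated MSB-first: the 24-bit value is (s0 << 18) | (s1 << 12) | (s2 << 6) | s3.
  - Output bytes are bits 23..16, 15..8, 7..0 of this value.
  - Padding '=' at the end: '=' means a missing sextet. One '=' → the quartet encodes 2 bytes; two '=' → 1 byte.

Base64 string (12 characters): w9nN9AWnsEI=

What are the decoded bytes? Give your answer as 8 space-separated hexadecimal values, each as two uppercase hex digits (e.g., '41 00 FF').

After char 0 ('w'=48): chars_in_quartet=1 acc=0x30 bytes_emitted=0
After char 1 ('9'=61): chars_in_quartet=2 acc=0xC3D bytes_emitted=0
After char 2 ('n'=39): chars_in_quartet=3 acc=0x30F67 bytes_emitted=0
After char 3 ('N'=13): chars_in_quartet=4 acc=0xC3D9CD -> emit C3 D9 CD, reset; bytes_emitted=3
After char 4 ('9'=61): chars_in_quartet=1 acc=0x3D bytes_emitted=3
After char 5 ('A'=0): chars_in_quartet=2 acc=0xF40 bytes_emitted=3
After char 6 ('W'=22): chars_in_quartet=3 acc=0x3D016 bytes_emitted=3
After char 7 ('n'=39): chars_in_quartet=4 acc=0xF405A7 -> emit F4 05 A7, reset; bytes_emitted=6
After char 8 ('s'=44): chars_in_quartet=1 acc=0x2C bytes_emitted=6
After char 9 ('E'=4): chars_in_quartet=2 acc=0xB04 bytes_emitted=6
After char 10 ('I'=8): chars_in_quartet=3 acc=0x2C108 bytes_emitted=6
Padding '=': partial quartet acc=0x2C108 -> emit B0 42; bytes_emitted=8

Answer: C3 D9 CD F4 05 A7 B0 42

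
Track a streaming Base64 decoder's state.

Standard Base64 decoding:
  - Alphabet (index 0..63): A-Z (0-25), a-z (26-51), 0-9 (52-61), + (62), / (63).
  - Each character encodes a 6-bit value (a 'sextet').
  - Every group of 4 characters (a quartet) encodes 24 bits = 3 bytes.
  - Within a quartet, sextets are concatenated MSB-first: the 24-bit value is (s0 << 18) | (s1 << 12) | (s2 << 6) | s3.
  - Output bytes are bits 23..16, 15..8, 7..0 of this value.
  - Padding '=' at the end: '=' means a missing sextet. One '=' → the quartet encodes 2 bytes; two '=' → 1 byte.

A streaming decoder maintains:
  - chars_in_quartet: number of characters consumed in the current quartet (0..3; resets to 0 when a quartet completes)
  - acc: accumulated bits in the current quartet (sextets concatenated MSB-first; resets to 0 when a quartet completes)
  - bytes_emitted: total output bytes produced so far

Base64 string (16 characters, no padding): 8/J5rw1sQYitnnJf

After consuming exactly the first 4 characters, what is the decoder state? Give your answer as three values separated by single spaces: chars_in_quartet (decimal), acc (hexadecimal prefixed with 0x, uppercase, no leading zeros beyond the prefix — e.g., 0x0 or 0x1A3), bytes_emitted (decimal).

After char 0 ('8'=60): chars_in_quartet=1 acc=0x3C bytes_emitted=0
After char 1 ('/'=63): chars_in_quartet=2 acc=0xF3F bytes_emitted=0
After char 2 ('J'=9): chars_in_quartet=3 acc=0x3CFC9 bytes_emitted=0
After char 3 ('5'=57): chars_in_quartet=4 acc=0xF3F279 -> emit F3 F2 79, reset; bytes_emitted=3

Answer: 0 0x0 3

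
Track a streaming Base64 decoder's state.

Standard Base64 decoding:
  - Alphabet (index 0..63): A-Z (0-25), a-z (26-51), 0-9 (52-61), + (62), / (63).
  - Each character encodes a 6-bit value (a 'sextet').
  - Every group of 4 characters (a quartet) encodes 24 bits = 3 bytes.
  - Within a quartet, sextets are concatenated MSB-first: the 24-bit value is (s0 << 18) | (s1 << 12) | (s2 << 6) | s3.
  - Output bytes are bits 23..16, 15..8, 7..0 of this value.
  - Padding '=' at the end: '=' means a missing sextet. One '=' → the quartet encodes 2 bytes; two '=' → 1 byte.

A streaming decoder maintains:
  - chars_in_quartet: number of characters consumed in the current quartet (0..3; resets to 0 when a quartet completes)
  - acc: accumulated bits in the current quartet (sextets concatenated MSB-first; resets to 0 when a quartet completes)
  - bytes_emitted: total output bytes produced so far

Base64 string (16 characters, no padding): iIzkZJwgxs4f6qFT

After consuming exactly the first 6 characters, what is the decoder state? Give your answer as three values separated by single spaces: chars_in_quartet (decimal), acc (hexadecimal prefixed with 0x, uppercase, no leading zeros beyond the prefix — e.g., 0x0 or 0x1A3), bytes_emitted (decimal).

After char 0 ('i'=34): chars_in_quartet=1 acc=0x22 bytes_emitted=0
After char 1 ('I'=8): chars_in_quartet=2 acc=0x888 bytes_emitted=0
After char 2 ('z'=51): chars_in_quartet=3 acc=0x22233 bytes_emitted=0
After char 3 ('k'=36): chars_in_quartet=4 acc=0x888CE4 -> emit 88 8C E4, reset; bytes_emitted=3
After char 4 ('Z'=25): chars_in_quartet=1 acc=0x19 bytes_emitted=3
After char 5 ('J'=9): chars_in_quartet=2 acc=0x649 bytes_emitted=3

Answer: 2 0x649 3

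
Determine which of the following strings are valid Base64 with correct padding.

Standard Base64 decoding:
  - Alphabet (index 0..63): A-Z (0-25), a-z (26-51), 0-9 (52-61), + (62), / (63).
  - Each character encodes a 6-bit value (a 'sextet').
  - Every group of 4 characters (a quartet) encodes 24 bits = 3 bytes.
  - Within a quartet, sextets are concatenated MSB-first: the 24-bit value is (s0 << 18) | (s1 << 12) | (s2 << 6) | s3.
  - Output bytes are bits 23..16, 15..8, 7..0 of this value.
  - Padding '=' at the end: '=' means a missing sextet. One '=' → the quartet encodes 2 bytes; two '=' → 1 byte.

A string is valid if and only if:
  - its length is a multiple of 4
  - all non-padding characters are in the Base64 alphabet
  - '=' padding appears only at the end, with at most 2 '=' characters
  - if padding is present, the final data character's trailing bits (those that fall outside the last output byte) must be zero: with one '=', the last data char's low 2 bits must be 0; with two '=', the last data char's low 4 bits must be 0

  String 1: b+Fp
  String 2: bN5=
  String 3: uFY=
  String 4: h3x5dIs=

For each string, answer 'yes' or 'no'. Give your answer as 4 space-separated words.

String 1: 'b+Fp' → valid
String 2: 'bN5=' → invalid (bad trailing bits)
String 3: 'uFY=' → valid
String 4: 'h3x5dIs=' → valid

Answer: yes no yes yes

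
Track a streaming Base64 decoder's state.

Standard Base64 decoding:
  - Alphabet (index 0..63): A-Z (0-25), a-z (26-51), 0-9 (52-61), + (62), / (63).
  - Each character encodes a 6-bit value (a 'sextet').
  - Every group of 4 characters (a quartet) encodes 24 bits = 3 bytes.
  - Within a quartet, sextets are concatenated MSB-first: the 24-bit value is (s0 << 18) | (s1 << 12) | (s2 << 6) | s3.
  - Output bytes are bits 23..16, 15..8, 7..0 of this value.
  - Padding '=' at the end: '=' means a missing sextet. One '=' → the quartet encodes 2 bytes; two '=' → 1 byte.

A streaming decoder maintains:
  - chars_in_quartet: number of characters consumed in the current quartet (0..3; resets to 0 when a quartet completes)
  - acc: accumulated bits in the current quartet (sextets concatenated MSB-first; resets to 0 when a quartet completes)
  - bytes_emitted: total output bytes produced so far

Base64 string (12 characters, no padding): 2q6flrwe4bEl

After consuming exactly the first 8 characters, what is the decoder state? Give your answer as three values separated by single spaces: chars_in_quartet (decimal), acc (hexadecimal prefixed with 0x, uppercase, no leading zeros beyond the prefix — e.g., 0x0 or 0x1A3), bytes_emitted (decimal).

Answer: 0 0x0 6

Derivation:
After char 0 ('2'=54): chars_in_quartet=1 acc=0x36 bytes_emitted=0
After char 1 ('q'=42): chars_in_quartet=2 acc=0xDAA bytes_emitted=0
After char 2 ('6'=58): chars_in_quartet=3 acc=0x36ABA bytes_emitted=0
After char 3 ('f'=31): chars_in_quartet=4 acc=0xDAAE9F -> emit DA AE 9F, reset; bytes_emitted=3
After char 4 ('l'=37): chars_in_quartet=1 acc=0x25 bytes_emitted=3
After char 5 ('r'=43): chars_in_quartet=2 acc=0x96B bytes_emitted=3
After char 6 ('w'=48): chars_in_quartet=3 acc=0x25AF0 bytes_emitted=3
After char 7 ('e'=30): chars_in_quartet=4 acc=0x96BC1E -> emit 96 BC 1E, reset; bytes_emitted=6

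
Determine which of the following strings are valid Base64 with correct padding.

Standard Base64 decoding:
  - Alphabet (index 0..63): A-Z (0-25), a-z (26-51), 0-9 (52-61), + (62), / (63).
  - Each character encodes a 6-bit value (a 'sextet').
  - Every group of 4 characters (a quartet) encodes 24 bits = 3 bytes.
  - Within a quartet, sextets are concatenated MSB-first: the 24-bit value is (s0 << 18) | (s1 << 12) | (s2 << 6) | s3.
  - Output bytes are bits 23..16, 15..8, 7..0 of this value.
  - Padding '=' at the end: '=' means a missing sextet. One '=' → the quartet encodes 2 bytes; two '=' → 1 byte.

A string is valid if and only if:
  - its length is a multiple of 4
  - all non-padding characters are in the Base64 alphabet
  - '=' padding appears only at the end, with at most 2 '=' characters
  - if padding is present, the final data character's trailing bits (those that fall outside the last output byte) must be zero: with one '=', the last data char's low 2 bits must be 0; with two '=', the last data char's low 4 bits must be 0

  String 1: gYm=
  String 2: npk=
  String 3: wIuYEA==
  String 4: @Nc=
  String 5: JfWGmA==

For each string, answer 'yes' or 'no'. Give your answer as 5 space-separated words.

String 1: 'gYm=' → invalid (bad trailing bits)
String 2: 'npk=' → valid
String 3: 'wIuYEA==' → valid
String 4: '@Nc=' → invalid (bad char(s): ['@'])
String 5: 'JfWGmA==' → valid

Answer: no yes yes no yes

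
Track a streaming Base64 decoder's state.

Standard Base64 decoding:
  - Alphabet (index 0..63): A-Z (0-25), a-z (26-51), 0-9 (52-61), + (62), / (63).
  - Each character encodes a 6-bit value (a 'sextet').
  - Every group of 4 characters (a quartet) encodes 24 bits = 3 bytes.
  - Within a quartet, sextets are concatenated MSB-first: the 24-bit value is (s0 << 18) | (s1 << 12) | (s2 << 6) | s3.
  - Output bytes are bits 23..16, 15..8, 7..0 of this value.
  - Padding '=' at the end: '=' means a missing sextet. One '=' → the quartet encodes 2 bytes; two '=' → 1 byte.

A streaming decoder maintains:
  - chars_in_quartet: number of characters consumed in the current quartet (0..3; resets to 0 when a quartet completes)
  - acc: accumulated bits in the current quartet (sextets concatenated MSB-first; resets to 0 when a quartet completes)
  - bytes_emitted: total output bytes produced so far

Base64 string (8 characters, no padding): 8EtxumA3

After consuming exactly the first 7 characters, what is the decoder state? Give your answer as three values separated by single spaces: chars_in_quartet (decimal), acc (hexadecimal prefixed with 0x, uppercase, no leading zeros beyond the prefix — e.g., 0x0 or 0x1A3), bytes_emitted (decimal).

After char 0 ('8'=60): chars_in_quartet=1 acc=0x3C bytes_emitted=0
After char 1 ('E'=4): chars_in_quartet=2 acc=0xF04 bytes_emitted=0
After char 2 ('t'=45): chars_in_quartet=3 acc=0x3C12D bytes_emitted=0
After char 3 ('x'=49): chars_in_quartet=4 acc=0xF04B71 -> emit F0 4B 71, reset; bytes_emitted=3
After char 4 ('u'=46): chars_in_quartet=1 acc=0x2E bytes_emitted=3
After char 5 ('m'=38): chars_in_quartet=2 acc=0xBA6 bytes_emitted=3
After char 6 ('A'=0): chars_in_quartet=3 acc=0x2E980 bytes_emitted=3

Answer: 3 0x2E980 3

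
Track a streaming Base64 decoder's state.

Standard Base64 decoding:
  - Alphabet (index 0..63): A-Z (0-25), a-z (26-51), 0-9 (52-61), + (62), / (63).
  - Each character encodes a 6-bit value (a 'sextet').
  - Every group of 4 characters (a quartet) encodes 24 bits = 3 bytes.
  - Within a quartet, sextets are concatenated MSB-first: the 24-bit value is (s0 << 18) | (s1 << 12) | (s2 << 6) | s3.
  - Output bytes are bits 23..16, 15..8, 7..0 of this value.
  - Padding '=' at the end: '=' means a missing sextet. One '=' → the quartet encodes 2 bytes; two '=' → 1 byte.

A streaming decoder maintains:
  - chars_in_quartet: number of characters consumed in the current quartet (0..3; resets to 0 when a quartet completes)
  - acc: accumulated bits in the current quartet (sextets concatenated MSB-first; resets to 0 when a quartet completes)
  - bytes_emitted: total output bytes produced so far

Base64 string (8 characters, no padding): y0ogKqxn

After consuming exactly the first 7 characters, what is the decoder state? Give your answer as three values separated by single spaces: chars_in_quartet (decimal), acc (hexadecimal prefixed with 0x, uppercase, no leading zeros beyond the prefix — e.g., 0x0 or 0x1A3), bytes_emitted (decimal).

Answer: 3 0xAAB1 3

Derivation:
After char 0 ('y'=50): chars_in_quartet=1 acc=0x32 bytes_emitted=0
After char 1 ('0'=52): chars_in_quartet=2 acc=0xCB4 bytes_emitted=0
After char 2 ('o'=40): chars_in_quartet=3 acc=0x32D28 bytes_emitted=0
After char 3 ('g'=32): chars_in_quartet=4 acc=0xCB4A20 -> emit CB 4A 20, reset; bytes_emitted=3
After char 4 ('K'=10): chars_in_quartet=1 acc=0xA bytes_emitted=3
After char 5 ('q'=42): chars_in_quartet=2 acc=0x2AA bytes_emitted=3
After char 6 ('x'=49): chars_in_quartet=3 acc=0xAAB1 bytes_emitted=3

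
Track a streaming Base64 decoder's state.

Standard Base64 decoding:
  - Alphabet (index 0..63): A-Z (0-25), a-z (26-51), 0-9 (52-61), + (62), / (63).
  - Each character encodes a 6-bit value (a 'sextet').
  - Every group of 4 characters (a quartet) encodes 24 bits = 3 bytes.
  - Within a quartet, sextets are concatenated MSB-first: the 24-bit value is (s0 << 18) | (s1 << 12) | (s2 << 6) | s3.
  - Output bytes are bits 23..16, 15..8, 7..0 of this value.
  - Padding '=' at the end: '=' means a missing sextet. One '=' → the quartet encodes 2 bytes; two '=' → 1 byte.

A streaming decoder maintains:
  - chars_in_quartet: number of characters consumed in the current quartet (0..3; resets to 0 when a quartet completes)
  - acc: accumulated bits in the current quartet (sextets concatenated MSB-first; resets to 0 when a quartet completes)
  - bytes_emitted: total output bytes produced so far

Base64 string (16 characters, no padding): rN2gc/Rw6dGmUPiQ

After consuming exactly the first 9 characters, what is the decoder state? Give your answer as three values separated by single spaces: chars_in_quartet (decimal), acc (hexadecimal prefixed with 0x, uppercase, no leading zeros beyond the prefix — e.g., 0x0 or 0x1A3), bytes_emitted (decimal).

After char 0 ('r'=43): chars_in_quartet=1 acc=0x2B bytes_emitted=0
After char 1 ('N'=13): chars_in_quartet=2 acc=0xACD bytes_emitted=0
After char 2 ('2'=54): chars_in_quartet=3 acc=0x2B376 bytes_emitted=0
After char 3 ('g'=32): chars_in_quartet=4 acc=0xACDDA0 -> emit AC DD A0, reset; bytes_emitted=3
After char 4 ('c'=28): chars_in_quartet=1 acc=0x1C bytes_emitted=3
After char 5 ('/'=63): chars_in_quartet=2 acc=0x73F bytes_emitted=3
After char 6 ('R'=17): chars_in_quartet=3 acc=0x1CFD1 bytes_emitted=3
After char 7 ('w'=48): chars_in_quartet=4 acc=0x73F470 -> emit 73 F4 70, reset; bytes_emitted=6
After char 8 ('6'=58): chars_in_quartet=1 acc=0x3A bytes_emitted=6

Answer: 1 0x3A 6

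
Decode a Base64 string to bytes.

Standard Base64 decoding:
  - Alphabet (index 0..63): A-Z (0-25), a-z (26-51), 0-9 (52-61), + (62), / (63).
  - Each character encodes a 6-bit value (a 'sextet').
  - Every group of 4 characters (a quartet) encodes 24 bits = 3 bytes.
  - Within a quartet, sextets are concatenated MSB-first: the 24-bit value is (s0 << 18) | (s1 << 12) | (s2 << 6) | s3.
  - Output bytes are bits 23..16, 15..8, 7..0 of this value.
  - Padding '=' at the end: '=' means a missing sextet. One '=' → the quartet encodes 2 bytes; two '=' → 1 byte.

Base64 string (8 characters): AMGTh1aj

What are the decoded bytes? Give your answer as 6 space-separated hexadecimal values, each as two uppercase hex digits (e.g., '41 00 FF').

After char 0 ('A'=0): chars_in_quartet=1 acc=0x0 bytes_emitted=0
After char 1 ('M'=12): chars_in_quartet=2 acc=0xC bytes_emitted=0
After char 2 ('G'=6): chars_in_quartet=3 acc=0x306 bytes_emitted=0
After char 3 ('T'=19): chars_in_quartet=4 acc=0xC193 -> emit 00 C1 93, reset; bytes_emitted=3
After char 4 ('h'=33): chars_in_quartet=1 acc=0x21 bytes_emitted=3
After char 5 ('1'=53): chars_in_quartet=2 acc=0x875 bytes_emitted=3
After char 6 ('a'=26): chars_in_quartet=3 acc=0x21D5A bytes_emitted=3
After char 7 ('j'=35): chars_in_quartet=4 acc=0x8756A3 -> emit 87 56 A3, reset; bytes_emitted=6

Answer: 00 C1 93 87 56 A3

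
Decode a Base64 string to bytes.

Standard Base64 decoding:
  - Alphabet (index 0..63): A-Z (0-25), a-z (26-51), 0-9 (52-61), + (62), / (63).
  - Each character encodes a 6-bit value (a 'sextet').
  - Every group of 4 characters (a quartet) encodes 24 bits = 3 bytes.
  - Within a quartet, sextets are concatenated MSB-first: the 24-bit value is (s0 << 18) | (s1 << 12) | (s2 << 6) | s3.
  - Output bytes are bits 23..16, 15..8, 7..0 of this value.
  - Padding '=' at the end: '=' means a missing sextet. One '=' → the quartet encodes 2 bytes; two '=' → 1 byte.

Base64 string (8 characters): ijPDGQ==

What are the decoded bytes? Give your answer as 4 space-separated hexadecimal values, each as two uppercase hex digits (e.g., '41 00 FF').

After char 0 ('i'=34): chars_in_quartet=1 acc=0x22 bytes_emitted=0
After char 1 ('j'=35): chars_in_quartet=2 acc=0x8A3 bytes_emitted=0
After char 2 ('P'=15): chars_in_quartet=3 acc=0x228CF bytes_emitted=0
After char 3 ('D'=3): chars_in_quartet=4 acc=0x8A33C3 -> emit 8A 33 C3, reset; bytes_emitted=3
After char 4 ('G'=6): chars_in_quartet=1 acc=0x6 bytes_emitted=3
After char 5 ('Q'=16): chars_in_quartet=2 acc=0x190 bytes_emitted=3
Padding '==': partial quartet acc=0x190 -> emit 19; bytes_emitted=4

Answer: 8A 33 C3 19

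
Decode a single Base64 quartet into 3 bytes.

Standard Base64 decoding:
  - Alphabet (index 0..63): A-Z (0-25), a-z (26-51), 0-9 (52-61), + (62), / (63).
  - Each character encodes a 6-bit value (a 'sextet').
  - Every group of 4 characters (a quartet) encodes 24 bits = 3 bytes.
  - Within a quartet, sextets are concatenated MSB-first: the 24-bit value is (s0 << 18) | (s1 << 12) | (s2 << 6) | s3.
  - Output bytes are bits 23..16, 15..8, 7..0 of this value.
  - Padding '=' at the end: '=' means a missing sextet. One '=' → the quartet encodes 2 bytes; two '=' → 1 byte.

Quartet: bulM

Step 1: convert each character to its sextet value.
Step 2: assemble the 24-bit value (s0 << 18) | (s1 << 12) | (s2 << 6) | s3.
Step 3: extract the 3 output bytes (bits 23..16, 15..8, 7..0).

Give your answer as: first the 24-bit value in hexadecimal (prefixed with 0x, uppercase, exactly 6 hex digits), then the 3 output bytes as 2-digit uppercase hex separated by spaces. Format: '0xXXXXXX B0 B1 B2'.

Answer: 0x6EE94C 6E E9 4C

Derivation:
Sextets: b=27, u=46, l=37, M=12
24-bit: (27<<18) | (46<<12) | (37<<6) | 12
      = 0x6C0000 | 0x02E000 | 0x000940 | 0x00000C
      = 0x6EE94C
Bytes: (v>>16)&0xFF=6E, (v>>8)&0xFF=E9, v&0xFF=4C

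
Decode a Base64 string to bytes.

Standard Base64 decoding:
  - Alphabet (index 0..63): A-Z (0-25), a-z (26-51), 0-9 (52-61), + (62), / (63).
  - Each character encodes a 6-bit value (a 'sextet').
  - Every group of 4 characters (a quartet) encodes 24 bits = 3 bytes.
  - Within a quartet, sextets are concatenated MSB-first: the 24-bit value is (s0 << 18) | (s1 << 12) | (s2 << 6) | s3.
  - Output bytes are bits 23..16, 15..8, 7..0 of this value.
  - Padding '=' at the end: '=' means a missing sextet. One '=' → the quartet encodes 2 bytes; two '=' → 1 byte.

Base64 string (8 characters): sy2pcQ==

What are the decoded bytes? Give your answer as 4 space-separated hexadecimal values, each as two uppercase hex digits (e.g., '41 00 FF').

Answer: B3 2D A9 71

Derivation:
After char 0 ('s'=44): chars_in_quartet=1 acc=0x2C bytes_emitted=0
After char 1 ('y'=50): chars_in_quartet=2 acc=0xB32 bytes_emitted=0
After char 2 ('2'=54): chars_in_quartet=3 acc=0x2CCB6 bytes_emitted=0
After char 3 ('p'=41): chars_in_quartet=4 acc=0xB32DA9 -> emit B3 2D A9, reset; bytes_emitted=3
After char 4 ('c'=28): chars_in_quartet=1 acc=0x1C bytes_emitted=3
After char 5 ('Q'=16): chars_in_quartet=2 acc=0x710 bytes_emitted=3
Padding '==': partial quartet acc=0x710 -> emit 71; bytes_emitted=4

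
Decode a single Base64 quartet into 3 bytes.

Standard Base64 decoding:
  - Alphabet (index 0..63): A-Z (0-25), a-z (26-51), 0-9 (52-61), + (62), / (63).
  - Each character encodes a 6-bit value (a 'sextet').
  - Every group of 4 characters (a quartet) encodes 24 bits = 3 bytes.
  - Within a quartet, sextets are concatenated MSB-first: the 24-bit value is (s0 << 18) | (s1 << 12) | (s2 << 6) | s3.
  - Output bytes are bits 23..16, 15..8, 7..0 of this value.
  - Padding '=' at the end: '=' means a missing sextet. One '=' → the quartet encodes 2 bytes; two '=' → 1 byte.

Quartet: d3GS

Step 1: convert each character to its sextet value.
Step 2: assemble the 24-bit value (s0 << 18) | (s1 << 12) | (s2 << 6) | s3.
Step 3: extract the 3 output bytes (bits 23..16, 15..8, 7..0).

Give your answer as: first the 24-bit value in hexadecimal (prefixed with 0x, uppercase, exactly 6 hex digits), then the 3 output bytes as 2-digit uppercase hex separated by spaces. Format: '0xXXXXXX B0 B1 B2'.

Sextets: d=29, 3=55, G=6, S=18
24-bit: (29<<18) | (55<<12) | (6<<6) | 18
      = 0x740000 | 0x037000 | 0x000180 | 0x000012
      = 0x777192
Bytes: (v>>16)&0xFF=77, (v>>8)&0xFF=71, v&0xFF=92

Answer: 0x777192 77 71 92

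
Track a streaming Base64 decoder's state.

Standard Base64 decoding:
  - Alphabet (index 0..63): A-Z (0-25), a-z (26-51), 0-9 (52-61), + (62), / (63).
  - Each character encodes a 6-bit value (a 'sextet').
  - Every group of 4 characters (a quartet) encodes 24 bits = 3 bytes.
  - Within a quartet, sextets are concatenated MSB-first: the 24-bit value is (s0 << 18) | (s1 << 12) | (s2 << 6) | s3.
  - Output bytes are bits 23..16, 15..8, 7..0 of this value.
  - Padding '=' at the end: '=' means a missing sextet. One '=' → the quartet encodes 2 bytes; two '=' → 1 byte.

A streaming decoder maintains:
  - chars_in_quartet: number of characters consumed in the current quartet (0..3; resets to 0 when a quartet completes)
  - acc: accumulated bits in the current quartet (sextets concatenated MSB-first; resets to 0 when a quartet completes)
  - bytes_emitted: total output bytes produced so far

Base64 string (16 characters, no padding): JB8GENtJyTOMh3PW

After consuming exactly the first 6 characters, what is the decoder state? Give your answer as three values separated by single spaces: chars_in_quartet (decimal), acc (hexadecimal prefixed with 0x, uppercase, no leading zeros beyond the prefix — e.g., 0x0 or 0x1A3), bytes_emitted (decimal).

After char 0 ('J'=9): chars_in_quartet=1 acc=0x9 bytes_emitted=0
After char 1 ('B'=1): chars_in_quartet=2 acc=0x241 bytes_emitted=0
After char 2 ('8'=60): chars_in_quartet=3 acc=0x907C bytes_emitted=0
After char 3 ('G'=6): chars_in_quartet=4 acc=0x241F06 -> emit 24 1F 06, reset; bytes_emitted=3
After char 4 ('E'=4): chars_in_quartet=1 acc=0x4 bytes_emitted=3
After char 5 ('N'=13): chars_in_quartet=2 acc=0x10D bytes_emitted=3

Answer: 2 0x10D 3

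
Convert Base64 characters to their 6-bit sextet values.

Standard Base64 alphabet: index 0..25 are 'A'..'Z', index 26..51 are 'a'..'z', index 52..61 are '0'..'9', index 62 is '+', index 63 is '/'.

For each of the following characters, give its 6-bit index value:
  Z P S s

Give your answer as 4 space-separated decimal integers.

'Z': A..Z range, ord('Z') − ord('A') = 25
'P': A..Z range, ord('P') − ord('A') = 15
'S': A..Z range, ord('S') − ord('A') = 18
's': a..z range, 26 + ord('s') − ord('a') = 44

Answer: 25 15 18 44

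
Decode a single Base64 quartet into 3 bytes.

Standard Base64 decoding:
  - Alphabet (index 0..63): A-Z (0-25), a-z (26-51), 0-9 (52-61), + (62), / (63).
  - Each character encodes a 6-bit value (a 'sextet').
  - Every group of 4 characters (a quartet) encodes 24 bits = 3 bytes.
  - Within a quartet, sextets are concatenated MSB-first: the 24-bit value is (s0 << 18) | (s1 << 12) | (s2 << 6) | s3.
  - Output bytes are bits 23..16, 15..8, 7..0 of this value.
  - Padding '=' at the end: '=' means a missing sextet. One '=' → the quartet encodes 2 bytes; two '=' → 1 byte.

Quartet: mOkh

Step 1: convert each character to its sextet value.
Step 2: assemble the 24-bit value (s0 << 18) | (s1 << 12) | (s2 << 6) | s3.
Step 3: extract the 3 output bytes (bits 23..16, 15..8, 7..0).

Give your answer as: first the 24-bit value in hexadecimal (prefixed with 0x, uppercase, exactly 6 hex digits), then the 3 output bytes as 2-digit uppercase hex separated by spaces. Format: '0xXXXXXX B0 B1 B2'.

Answer: 0x98E921 98 E9 21

Derivation:
Sextets: m=38, O=14, k=36, h=33
24-bit: (38<<18) | (14<<12) | (36<<6) | 33
      = 0x980000 | 0x00E000 | 0x000900 | 0x000021
      = 0x98E921
Bytes: (v>>16)&0xFF=98, (v>>8)&0xFF=E9, v&0xFF=21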